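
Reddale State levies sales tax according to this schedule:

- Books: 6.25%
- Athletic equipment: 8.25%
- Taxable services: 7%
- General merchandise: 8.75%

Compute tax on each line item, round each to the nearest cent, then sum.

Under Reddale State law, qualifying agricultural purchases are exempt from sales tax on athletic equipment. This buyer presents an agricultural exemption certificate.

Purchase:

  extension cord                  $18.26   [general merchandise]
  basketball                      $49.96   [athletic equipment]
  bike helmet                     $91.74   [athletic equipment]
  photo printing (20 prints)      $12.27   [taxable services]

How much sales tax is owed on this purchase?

Extension cord $18.26: general merchandise → 8.75% → $1.60
Basketball $49.96: athletic equipment, buyer-exempt → 0% → $0.00
Bike helmet $91.74: athletic equipment, buyer-exempt → 0% → $0.00
Photo printing (20 prints) $12.27: taxable services → 7% → $0.86
Total tax = $1.60 + $0.86 = $2.46

$2.46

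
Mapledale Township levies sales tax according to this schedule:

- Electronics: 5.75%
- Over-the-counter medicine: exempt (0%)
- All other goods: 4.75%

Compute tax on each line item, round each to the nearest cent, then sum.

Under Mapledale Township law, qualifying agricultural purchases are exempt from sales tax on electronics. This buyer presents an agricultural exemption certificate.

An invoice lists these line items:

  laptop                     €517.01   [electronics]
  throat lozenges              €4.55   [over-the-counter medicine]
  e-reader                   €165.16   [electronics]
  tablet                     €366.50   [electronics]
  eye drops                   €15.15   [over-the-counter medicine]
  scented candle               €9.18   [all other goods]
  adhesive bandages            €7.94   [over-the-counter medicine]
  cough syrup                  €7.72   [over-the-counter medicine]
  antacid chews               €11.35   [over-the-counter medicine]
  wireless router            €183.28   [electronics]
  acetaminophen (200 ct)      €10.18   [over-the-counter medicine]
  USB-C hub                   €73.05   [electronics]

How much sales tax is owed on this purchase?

Laptop €517.01: electronics, buyer-exempt → 0% → €0.00
Throat lozenges €4.55: over-the-counter medicine → 0% → €0.00
E-reader €165.16: electronics, buyer-exempt → 0% → €0.00
Tablet €366.50: electronics, buyer-exempt → 0% → €0.00
Eye drops €15.15: over-the-counter medicine → 0% → €0.00
Scented candle €9.18: all other goods → 4.75% → €0.44
Adhesive bandages €7.94: over-the-counter medicine → 0% → €0.00
Cough syrup €7.72: over-the-counter medicine → 0% → €0.00
Antacid chews €11.35: over-the-counter medicine → 0% → €0.00
Wireless router €183.28: electronics, buyer-exempt → 0% → €0.00
Acetaminophen (200 ct) €10.18: over-the-counter medicine → 0% → €0.00
USB-C hub €73.05: electronics, buyer-exempt → 0% → €0.00
Total tax = €0.44

€0.44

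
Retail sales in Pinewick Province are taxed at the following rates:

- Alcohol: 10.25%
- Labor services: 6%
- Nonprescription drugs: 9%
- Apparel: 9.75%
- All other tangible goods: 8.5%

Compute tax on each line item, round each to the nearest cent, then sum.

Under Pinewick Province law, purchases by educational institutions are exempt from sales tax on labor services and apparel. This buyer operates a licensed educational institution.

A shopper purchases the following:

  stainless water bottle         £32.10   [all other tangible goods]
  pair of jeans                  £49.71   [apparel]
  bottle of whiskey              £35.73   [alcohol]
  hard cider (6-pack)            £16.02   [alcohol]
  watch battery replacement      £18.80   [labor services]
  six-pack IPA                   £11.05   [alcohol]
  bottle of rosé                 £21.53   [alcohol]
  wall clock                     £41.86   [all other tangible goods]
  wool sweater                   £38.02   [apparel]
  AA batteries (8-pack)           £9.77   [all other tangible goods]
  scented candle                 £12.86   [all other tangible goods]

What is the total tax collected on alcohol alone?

£8.64

Bottle of whiskey £35.73: alcohol → 10.25% → £3.66
Hard cider (6-pack) £16.02: alcohol → 10.25% → £1.64
Six-pack IPA £11.05: alcohol → 10.25% → £1.13
Bottle of rosé £21.53: alcohol → 10.25% → £2.21
Tax on alcohol = £3.66 + £1.64 + £1.13 + £2.21 = £8.64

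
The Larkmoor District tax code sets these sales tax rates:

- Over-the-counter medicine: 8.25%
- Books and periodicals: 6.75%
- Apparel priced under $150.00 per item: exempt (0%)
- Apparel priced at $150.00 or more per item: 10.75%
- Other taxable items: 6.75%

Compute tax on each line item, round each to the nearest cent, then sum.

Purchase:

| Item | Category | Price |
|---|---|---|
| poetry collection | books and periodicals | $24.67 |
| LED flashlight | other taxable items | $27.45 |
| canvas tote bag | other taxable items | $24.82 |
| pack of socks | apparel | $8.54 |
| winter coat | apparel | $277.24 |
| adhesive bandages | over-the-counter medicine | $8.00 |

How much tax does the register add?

$35.66

Poetry collection $24.67: books and periodicals → 6.75% → $1.67
LED flashlight $27.45: other taxable items → 6.75% → $1.85
Canvas tote bag $24.82: other taxable items → 6.75% → $1.68
Pack of socks $8.54: apparel, under $150.00 → 0% → $0.00
Winter coat $277.24: apparel, $150.00 or more → 10.75% → $29.80
Adhesive bandages $8.00: over-the-counter medicine → 8.25% → $0.66
Total tax = $1.67 + $1.85 + $1.68 + $29.80 + $0.66 = $35.66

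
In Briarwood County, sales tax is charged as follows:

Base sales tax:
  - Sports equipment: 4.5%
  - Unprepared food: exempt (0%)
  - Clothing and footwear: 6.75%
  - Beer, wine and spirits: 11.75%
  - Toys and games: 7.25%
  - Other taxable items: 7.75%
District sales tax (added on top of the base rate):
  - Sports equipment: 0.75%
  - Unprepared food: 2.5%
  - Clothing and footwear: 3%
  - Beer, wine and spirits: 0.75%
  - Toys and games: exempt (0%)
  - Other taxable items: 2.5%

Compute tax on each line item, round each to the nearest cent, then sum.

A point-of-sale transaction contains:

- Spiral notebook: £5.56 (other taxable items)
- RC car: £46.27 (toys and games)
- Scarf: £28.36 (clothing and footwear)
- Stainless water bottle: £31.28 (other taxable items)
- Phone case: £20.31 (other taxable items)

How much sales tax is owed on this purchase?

£11.98

Spiral notebook £5.56: other taxable items → 7.75% + 2.5% district = 10.25% → £0.57
RC car £46.27: toys and games → 7.25% + 0% district = 7.25% → £3.35
Scarf £28.36: clothing and footwear → 6.75% + 3% district = 9.75% → £2.77
Stainless water bottle £31.28: other taxable items → 7.75% + 2.5% district = 10.25% → £3.21
Phone case £20.31: other taxable items → 7.75% + 2.5% district = 10.25% → £2.08
Total tax = £0.57 + £3.35 + £2.77 + £3.21 + £2.08 = £11.98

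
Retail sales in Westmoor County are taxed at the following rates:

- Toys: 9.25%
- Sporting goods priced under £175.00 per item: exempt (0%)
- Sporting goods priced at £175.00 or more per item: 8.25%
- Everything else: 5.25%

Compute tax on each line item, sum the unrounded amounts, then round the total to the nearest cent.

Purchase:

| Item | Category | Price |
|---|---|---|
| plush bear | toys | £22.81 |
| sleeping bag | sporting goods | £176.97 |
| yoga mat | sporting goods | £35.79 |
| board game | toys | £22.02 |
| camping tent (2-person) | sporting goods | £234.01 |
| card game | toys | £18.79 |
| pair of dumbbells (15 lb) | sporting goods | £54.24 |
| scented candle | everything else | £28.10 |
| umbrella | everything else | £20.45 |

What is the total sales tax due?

£42.34

Plush bear £22.81: toys → 9.25% → £2.109925
Sleeping bag £176.97: sporting goods, £175.00 or more → 8.25% → £14.600025
Yoga mat £35.79: sporting goods, under £175.00 → 0% → £0.00
Board game £22.02: toys → 9.25% → £2.03685
Camping tent (2-person) £234.01: sporting goods, £175.00 or more → 8.25% → £19.305825
Card game £18.79: toys → 9.25% → £1.738075
Pair of dumbbells (15 lb) £54.24: sporting goods, under £175.00 → 0% → £0.00
Scented candle £28.10: everything else → 5.25% → £1.47525
Umbrella £20.45: everything else → 5.25% → £1.073625
Unrounded tax sum = £42.339575 → £42.34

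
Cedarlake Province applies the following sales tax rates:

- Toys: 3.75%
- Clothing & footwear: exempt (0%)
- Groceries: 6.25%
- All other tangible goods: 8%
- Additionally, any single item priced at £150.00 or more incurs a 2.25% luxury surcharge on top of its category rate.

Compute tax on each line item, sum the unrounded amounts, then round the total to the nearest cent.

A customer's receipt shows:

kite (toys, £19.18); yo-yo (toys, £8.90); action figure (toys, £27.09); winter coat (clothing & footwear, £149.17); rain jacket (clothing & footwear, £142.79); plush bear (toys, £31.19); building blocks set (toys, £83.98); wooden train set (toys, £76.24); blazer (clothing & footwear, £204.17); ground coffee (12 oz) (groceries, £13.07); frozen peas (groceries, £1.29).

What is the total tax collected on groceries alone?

Ground coffee (12 oz) £13.07: groceries → 6.25% → £0.816875
Frozen peas £1.29: groceries → 6.25% → £0.080625
Tax on groceries: unrounded sum = £0.8975 → £0.90

£0.90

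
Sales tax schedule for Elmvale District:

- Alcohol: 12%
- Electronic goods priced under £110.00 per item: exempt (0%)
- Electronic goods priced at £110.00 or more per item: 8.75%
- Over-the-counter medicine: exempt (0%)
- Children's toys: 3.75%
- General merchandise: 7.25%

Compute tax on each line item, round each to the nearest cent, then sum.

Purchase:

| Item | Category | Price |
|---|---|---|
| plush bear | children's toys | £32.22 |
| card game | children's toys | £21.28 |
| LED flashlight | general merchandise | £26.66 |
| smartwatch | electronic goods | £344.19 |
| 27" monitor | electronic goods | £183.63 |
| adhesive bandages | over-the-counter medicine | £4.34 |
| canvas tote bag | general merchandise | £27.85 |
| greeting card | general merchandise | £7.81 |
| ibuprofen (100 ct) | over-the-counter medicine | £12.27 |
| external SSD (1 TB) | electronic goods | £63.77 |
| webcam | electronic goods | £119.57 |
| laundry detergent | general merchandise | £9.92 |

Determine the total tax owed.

£63.90

Plush bear £32.22: children's toys → 3.75% → £1.21
Card game £21.28: children's toys → 3.75% → £0.80
LED flashlight £26.66: general merchandise → 7.25% → £1.93
Smartwatch £344.19: electronic goods, £110.00 or more → 8.75% → £30.12
27" monitor £183.63: electronic goods, £110.00 or more → 8.75% → £16.07
Adhesive bandages £4.34: over-the-counter medicine → 0% → £0.00
Canvas tote bag £27.85: general merchandise → 7.25% → £2.02
Greeting card £7.81: general merchandise → 7.25% → £0.57
Ibuprofen (100 ct) £12.27: over-the-counter medicine → 0% → £0.00
External SSD (1 TB) £63.77: electronic goods, under £110.00 → 0% → £0.00
Webcam £119.57: electronic goods, £110.00 or more → 8.75% → £10.46
Laundry detergent £9.92: general merchandise → 7.25% → £0.72
Total tax = £1.21 + £0.80 + £1.93 + £30.12 + £16.07 + £2.02 + £0.57 + £10.46 + £0.72 = £63.90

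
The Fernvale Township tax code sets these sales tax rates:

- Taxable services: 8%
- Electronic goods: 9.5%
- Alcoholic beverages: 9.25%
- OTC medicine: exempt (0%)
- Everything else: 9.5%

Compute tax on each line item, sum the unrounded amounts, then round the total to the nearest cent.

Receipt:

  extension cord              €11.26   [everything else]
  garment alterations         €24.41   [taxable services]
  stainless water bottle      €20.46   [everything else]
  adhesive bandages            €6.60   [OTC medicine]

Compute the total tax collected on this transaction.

€4.97

Extension cord €11.26: everything else → 9.5% → €1.0697
Garment alterations €24.41: taxable services → 8% → €1.9528
Stainless water bottle €20.46: everything else → 9.5% → €1.9437
Adhesive bandages €6.60: OTC medicine → 0% → €0.00
Unrounded tax sum = €4.9662 → €4.97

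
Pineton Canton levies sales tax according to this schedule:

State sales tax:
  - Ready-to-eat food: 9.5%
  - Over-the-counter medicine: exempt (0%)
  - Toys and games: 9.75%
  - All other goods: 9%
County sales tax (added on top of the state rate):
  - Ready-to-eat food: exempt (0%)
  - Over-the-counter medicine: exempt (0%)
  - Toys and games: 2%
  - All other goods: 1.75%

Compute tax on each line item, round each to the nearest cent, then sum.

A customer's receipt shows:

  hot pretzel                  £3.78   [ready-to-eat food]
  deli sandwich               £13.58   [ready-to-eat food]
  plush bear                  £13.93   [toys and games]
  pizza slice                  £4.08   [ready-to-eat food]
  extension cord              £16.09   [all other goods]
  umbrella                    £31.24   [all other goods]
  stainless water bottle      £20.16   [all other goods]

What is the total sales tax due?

£10.94

Hot pretzel £3.78: ready-to-eat food → 9.5% + 0% county = 9.5% → £0.36
Deli sandwich £13.58: ready-to-eat food → 9.5% + 0% county = 9.5% → £1.29
Plush bear £13.93: toys and games → 9.75% + 2% county = 11.75% → £1.64
Pizza slice £4.08: ready-to-eat food → 9.5% + 0% county = 9.5% → £0.39
Extension cord £16.09: all other goods → 9% + 1.75% county = 10.75% → £1.73
Umbrella £31.24: all other goods → 9% + 1.75% county = 10.75% → £3.36
Stainless water bottle £20.16: all other goods → 9% + 1.75% county = 10.75% → £2.17
Total tax = £0.36 + £1.29 + £1.64 + £0.39 + £1.73 + £3.36 + £2.17 = £10.94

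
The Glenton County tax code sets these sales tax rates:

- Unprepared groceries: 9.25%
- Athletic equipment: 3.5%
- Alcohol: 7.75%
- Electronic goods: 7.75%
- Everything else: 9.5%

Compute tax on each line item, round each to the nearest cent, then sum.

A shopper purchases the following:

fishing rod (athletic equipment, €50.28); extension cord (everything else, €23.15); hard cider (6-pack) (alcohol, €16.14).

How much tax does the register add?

€5.21

Fishing rod €50.28: athletic equipment → 3.5% → €1.76
Extension cord €23.15: everything else → 9.5% → €2.20
Hard cider (6-pack) €16.14: alcohol → 7.75% → €1.25
Total tax = €1.76 + €2.20 + €1.25 = €5.21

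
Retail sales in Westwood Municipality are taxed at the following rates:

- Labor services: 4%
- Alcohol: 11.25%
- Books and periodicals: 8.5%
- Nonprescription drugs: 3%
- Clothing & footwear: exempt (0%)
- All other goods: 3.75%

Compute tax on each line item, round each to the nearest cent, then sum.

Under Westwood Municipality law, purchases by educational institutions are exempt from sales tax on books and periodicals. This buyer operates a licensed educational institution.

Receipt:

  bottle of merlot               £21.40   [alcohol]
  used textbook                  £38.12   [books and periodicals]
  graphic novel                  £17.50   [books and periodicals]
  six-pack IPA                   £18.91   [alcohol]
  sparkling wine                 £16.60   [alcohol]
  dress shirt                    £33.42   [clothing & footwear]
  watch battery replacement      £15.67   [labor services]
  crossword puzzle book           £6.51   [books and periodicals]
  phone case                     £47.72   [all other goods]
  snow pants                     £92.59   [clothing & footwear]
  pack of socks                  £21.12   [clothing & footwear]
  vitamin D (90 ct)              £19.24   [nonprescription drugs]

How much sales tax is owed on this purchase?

Bottle of merlot £21.40: alcohol → 11.25% → £2.41
Used textbook £38.12: books and periodicals, buyer-exempt → 0% → £0.00
Graphic novel £17.50: books and periodicals, buyer-exempt → 0% → £0.00
Six-pack IPA £18.91: alcohol → 11.25% → £2.13
Sparkling wine £16.60: alcohol → 11.25% → £1.87
Dress shirt £33.42: clothing & footwear → 0% → £0.00
Watch battery replacement £15.67: labor services → 4% → £0.63
Crossword puzzle book £6.51: books and periodicals, buyer-exempt → 0% → £0.00
Phone case £47.72: all other goods → 3.75% → £1.79
Snow pants £92.59: clothing & footwear → 0% → £0.00
Pack of socks £21.12: clothing & footwear → 0% → £0.00
Vitamin D (90 ct) £19.24: nonprescription drugs → 3% → £0.58
Total tax = £2.41 + £2.13 + £1.87 + £0.63 + £1.79 + £0.58 = £9.41

£9.41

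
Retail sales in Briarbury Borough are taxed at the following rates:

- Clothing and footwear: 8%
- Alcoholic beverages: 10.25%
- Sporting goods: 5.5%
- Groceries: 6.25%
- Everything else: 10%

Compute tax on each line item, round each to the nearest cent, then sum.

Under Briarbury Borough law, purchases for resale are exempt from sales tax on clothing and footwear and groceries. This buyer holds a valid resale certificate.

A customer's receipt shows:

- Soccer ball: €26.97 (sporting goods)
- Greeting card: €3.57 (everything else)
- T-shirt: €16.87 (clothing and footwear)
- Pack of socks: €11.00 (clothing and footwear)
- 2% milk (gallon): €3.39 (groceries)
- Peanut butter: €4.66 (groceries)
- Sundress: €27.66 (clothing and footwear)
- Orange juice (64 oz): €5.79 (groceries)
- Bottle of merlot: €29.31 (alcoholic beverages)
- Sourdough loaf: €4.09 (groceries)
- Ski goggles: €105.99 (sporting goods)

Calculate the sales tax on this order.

Soccer ball €26.97: sporting goods → 5.5% → €1.48
Greeting card €3.57: everything else → 10% → €0.36
T-shirt €16.87: clothing and footwear, buyer-exempt → 0% → €0.00
Pack of socks €11.00: clothing and footwear, buyer-exempt → 0% → €0.00
2% milk (gallon) €3.39: groceries, buyer-exempt → 0% → €0.00
Peanut butter €4.66: groceries, buyer-exempt → 0% → €0.00
Sundress €27.66: clothing and footwear, buyer-exempt → 0% → €0.00
Orange juice (64 oz) €5.79: groceries, buyer-exempt → 0% → €0.00
Bottle of merlot €29.31: alcoholic beverages → 10.25% → €3.00
Sourdough loaf €4.09: groceries, buyer-exempt → 0% → €0.00
Ski goggles €105.99: sporting goods → 5.5% → €5.83
Total tax = €1.48 + €0.36 + €3.00 + €5.83 = €10.67

€10.67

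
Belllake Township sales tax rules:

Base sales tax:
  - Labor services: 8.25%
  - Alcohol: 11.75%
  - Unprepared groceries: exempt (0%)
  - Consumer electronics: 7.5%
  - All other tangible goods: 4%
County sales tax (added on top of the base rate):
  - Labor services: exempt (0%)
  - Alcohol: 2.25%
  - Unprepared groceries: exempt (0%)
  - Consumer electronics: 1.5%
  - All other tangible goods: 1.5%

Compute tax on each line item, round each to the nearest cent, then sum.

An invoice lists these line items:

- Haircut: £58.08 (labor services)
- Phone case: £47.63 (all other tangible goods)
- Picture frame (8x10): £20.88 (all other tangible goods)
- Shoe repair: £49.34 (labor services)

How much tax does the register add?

£12.63

Haircut £58.08: labor services → 8.25% + 0% county = 8.25% → £4.79
Phone case £47.63: all other tangible goods → 4% + 1.5% county = 5.5% → £2.62
Picture frame (8x10) £20.88: all other tangible goods → 4% + 1.5% county = 5.5% → £1.15
Shoe repair £49.34: labor services → 8.25% + 0% county = 8.25% → £4.07
Total tax = £4.79 + £2.62 + £1.15 + £4.07 = £12.63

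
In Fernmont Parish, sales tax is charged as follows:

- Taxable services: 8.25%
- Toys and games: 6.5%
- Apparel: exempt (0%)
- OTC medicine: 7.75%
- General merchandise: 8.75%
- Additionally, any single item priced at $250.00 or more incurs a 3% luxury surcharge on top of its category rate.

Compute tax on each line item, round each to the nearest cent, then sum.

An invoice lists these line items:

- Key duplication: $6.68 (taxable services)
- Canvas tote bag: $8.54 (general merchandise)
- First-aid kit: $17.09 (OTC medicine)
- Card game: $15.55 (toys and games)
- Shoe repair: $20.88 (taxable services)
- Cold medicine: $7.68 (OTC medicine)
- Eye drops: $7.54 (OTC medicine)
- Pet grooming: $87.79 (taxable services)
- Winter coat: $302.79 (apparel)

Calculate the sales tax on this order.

$22.85

Key duplication $6.68: taxable services → 8.25% → $0.55
Canvas tote bag $8.54: general merchandise → 8.75% → $0.75
First-aid kit $17.09: OTC medicine → 7.75% → $1.32
Card game $15.55: toys and games → 6.5% → $1.01
Shoe repair $20.88: taxable services → 8.25% → $1.72
Cold medicine $7.68: OTC medicine → 7.75% → $0.60
Eye drops $7.54: OTC medicine → 7.75% → $0.58
Pet grooming $87.79: taxable services → 8.25% → $7.24
Winter coat $302.79: apparel → 0% + 3% surcharge = 3% → $9.08
Total tax = $0.55 + $0.75 + $1.32 + $1.01 + $1.72 + $0.60 + $0.58 + $7.24 + $9.08 = $22.85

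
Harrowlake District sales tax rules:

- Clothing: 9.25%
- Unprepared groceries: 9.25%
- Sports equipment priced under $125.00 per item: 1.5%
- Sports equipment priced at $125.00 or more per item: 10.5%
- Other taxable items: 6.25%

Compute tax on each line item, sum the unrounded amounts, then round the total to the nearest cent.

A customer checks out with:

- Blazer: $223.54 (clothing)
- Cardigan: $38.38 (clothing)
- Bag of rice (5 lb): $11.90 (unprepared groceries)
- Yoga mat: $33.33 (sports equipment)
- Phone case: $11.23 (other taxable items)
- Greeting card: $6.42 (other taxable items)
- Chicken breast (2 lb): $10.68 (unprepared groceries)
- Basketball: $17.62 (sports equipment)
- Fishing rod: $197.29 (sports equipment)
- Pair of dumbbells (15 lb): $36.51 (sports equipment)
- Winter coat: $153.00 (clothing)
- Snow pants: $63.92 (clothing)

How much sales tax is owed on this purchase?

Blazer $223.54: clothing → 9.25% → $20.67745
Cardigan $38.38: clothing → 9.25% → $3.55015
Bag of rice (5 lb) $11.90: unprepared groceries → 9.25% → $1.10075
Yoga mat $33.33: sports equipment, under $125.00 → 1.5% → $0.49995
Phone case $11.23: other taxable items → 6.25% → $0.701875
Greeting card $6.42: other taxable items → 6.25% → $0.40125
Chicken breast (2 lb) $10.68: unprepared groceries → 9.25% → $0.9879
Basketball $17.62: sports equipment, under $125.00 → 1.5% → $0.2643
Fishing rod $197.29: sports equipment, $125.00 or more → 10.5% → $20.71545
Pair of dumbbells (15 lb) $36.51: sports equipment, under $125.00 → 1.5% → $0.54765
Winter coat $153.00: clothing → 9.25% → $14.1525
Snow pants $63.92: clothing → 9.25% → $5.9126
Unrounded tax sum = $69.511825 → $69.51

$69.51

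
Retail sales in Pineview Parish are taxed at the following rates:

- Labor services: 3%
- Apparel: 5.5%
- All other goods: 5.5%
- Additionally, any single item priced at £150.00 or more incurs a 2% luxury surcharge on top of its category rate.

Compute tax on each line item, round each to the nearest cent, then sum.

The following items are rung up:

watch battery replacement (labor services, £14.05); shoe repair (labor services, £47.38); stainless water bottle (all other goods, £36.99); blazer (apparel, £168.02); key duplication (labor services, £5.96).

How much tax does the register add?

£16.65

Watch battery replacement £14.05: labor services → 3% → £0.42
Shoe repair £47.38: labor services → 3% → £1.42
Stainless water bottle £36.99: all other goods → 5.5% → £2.03
Blazer £168.02: apparel → 5.5% + 2% surcharge = 7.5% → £12.60
Key duplication £5.96: labor services → 3% → £0.18
Total tax = £0.42 + £1.42 + £2.03 + £12.60 + £0.18 = £16.65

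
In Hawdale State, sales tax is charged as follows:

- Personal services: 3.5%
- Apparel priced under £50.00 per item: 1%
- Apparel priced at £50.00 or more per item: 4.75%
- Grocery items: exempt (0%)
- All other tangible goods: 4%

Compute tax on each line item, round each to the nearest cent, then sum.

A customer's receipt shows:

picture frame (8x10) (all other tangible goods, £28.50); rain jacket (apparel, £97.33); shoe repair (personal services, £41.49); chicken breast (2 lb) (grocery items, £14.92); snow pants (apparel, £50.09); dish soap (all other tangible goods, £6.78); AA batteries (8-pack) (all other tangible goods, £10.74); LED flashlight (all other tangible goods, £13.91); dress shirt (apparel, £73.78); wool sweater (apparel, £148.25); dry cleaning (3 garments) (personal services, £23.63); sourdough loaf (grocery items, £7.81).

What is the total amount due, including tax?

£539.45

Picture frame (8x10) £28.50: all other tangible goods → 4% → £1.14
Rain jacket £97.33: apparel, £50.00 or more → 4.75% → £4.62
Shoe repair £41.49: personal services → 3.5% → £1.45
Chicken breast (2 lb) £14.92: grocery items → 0% → £0.00
Snow pants £50.09: apparel, £50.00 or more → 4.75% → £2.38
Dish soap £6.78: all other tangible goods → 4% → £0.27
AA batteries (8-pack) £10.74: all other tangible goods → 4% → £0.43
LED flashlight £13.91: all other tangible goods → 4% → £0.56
Dress shirt £73.78: apparel, £50.00 or more → 4.75% → £3.50
Wool sweater £148.25: apparel, £50.00 or more → 4.75% → £7.04
Dry cleaning (3 garments) £23.63: personal services → 3.5% → £0.83
Sourdough loaf £7.81: grocery items → 0% → £0.00
Subtotal = £517.23; tax = £22.22; total due = £539.45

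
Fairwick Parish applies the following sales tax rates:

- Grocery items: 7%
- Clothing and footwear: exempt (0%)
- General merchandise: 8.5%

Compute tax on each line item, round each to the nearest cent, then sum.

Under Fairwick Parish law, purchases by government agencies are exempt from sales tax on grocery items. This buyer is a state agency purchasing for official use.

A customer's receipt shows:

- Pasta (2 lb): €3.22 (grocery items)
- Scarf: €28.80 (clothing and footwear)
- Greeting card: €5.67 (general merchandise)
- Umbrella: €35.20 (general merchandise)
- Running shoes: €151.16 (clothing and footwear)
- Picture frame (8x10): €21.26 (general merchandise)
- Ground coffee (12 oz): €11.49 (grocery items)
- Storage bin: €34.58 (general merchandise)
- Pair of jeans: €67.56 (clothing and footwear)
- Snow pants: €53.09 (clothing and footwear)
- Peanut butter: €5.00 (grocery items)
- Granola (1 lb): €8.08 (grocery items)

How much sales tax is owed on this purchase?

Pasta (2 lb) €3.22: grocery items, buyer-exempt → 0% → €0.00
Scarf €28.80: clothing and footwear → 0% → €0.00
Greeting card €5.67: general merchandise → 8.5% → €0.48
Umbrella €35.20: general merchandise → 8.5% → €2.99
Running shoes €151.16: clothing and footwear → 0% → €0.00
Picture frame (8x10) €21.26: general merchandise → 8.5% → €1.81
Ground coffee (12 oz) €11.49: grocery items, buyer-exempt → 0% → €0.00
Storage bin €34.58: general merchandise → 8.5% → €2.94
Pair of jeans €67.56: clothing and footwear → 0% → €0.00
Snow pants €53.09: clothing and footwear → 0% → €0.00
Peanut butter €5.00: grocery items, buyer-exempt → 0% → €0.00
Granola (1 lb) €8.08: grocery items, buyer-exempt → 0% → €0.00
Total tax = €0.48 + €2.99 + €1.81 + €2.94 = €8.22

€8.22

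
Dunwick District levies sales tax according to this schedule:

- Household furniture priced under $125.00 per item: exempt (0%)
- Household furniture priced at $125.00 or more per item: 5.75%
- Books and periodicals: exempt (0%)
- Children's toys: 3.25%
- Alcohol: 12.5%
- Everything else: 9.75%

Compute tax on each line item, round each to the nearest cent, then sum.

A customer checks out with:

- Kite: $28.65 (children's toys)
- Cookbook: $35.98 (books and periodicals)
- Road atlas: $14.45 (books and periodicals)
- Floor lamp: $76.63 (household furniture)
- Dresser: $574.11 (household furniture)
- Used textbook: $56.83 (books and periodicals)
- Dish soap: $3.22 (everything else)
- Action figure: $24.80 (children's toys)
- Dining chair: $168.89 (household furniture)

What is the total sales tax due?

$44.77

Kite $28.65: children's toys → 3.25% → $0.93
Cookbook $35.98: books and periodicals → 0% → $0.00
Road atlas $14.45: books and periodicals → 0% → $0.00
Floor lamp $76.63: household furniture, under $125.00 → 0% → $0.00
Dresser $574.11: household furniture, $125.00 or more → 5.75% → $33.01
Used textbook $56.83: books and periodicals → 0% → $0.00
Dish soap $3.22: everything else → 9.75% → $0.31
Action figure $24.80: children's toys → 3.25% → $0.81
Dining chair $168.89: household furniture, $125.00 or more → 5.75% → $9.71
Total tax = $0.93 + $33.01 + $0.31 + $0.81 + $9.71 = $44.77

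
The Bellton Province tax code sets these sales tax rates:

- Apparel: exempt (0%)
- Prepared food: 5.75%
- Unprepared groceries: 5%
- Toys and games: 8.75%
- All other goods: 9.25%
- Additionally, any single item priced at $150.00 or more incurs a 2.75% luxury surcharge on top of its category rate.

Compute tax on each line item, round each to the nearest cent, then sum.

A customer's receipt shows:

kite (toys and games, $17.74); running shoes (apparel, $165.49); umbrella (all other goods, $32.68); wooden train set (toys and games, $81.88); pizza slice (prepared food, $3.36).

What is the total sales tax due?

Kite $17.74: toys and games → 8.75% → $1.55
Running shoes $165.49: apparel → 0% + 2.75% surcharge = 2.75% → $4.55
Umbrella $32.68: all other goods → 9.25% → $3.02
Wooden train set $81.88: toys and games → 8.75% → $7.16
Pizza slice $3.36: prepared food → 5.75% → $0.19
Total tax = $1.55 + $4.55 + $3.02 + $7.16 + $0.19 = $16.47

$16.47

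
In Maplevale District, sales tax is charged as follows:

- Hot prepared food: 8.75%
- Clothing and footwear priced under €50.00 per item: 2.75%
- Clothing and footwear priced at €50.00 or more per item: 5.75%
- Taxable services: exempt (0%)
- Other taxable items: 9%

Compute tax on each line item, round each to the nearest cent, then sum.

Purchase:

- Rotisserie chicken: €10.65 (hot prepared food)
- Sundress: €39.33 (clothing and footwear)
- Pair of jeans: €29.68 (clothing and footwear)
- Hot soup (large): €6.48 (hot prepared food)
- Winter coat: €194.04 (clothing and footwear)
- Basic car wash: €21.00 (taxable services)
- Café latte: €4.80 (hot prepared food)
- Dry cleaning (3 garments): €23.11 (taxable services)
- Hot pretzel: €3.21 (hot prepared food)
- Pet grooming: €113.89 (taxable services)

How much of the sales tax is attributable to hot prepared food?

Rotisserie chicken €10.65: hot prepared food → 8.75% → €0.93
Hot soup (large) €6.48: hot prepared food → 8.75% → €0.57
Café latte €4.80: hot prepared food → 8.75% → €0.42
Hot pretzel €3.21: hot prepared food → 8.75% → €0.28
Tax on hot prepared food = €0.93 + €0.57 + €0.42 + €0.28 = €2.20

€2.20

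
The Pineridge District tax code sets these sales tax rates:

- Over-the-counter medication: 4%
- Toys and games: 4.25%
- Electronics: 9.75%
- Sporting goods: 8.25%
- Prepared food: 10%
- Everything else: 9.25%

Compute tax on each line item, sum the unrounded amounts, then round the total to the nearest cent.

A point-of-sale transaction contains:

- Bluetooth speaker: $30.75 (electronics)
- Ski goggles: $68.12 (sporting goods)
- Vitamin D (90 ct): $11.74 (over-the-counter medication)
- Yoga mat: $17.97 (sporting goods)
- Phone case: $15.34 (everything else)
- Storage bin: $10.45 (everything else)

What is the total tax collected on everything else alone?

$2.39

Phone case $15.34: everything else → 9.25% → $1.41895
Storage bin $10.45: everything else → 9.25% → $0.966625
Tax on everything else: unrounded sum = $2.385575 → $2.39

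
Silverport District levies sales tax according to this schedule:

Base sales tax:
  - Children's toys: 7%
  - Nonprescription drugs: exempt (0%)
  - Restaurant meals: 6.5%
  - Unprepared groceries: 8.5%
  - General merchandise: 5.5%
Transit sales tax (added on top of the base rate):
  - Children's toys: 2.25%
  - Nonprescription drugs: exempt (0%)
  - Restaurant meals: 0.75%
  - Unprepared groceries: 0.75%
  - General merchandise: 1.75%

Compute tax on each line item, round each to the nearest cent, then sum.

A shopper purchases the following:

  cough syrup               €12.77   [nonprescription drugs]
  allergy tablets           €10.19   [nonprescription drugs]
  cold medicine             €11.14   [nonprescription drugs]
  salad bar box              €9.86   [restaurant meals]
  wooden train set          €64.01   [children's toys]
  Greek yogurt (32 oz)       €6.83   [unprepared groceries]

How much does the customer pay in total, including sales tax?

Cough syrup €12.77: nonprescription drugs → 0% + 0% transit = 0% → €0.00
Allergy tablets €10.19: nonprescription drugs → 0% + 0% transit = 0% → €0.00
Cold medicine €11.14: nonprescription drugs → 0% + 0% transit = 0% → €0.00
Salad bar box €9.86: restaurant meals → 6.5% + 0.75% transit = 7.25% → €0.71
Wooden train set €64.01: children's toys → 7% + 2.25% transit = 9.25% → €5.92
Greek yogurt (32 oz) €6.83: unprepared groceries → 8.5% + 0.75% transit = 9.25% → €0.63
Subtotal = €114.80; tax = €7.26; total due = €122.06

€122.06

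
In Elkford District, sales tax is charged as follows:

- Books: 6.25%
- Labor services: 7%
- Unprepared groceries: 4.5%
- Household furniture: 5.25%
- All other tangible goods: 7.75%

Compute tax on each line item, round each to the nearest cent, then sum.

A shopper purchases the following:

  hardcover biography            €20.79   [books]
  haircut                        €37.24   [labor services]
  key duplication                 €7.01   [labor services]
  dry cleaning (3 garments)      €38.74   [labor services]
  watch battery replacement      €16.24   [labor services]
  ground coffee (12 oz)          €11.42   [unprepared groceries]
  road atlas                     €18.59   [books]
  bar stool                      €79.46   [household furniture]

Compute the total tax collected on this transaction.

€14.09

Hardcover biography €20.79: books → 6.25% → €1.30
Haircut €37.24: labor services → 7% → €2.61
Key duplication €7.01: labor services → 7% → €0.49
Dry cleaning (3 garments) €38.74: labor services → 7% → €2.71
Watch battery replacement €16.24: labor services → 7% → €1.14
Ground coffee (12 oz) €11.42: unprepared groceries → 4.5% → €0.51
Road atlas €18.59: books → 6.25% → €1.16
Bar stool €79.46: household furniture → 5.25% → €4.17
Total tax = €1.30 + €2.61 + €0.49 + €2.71 + €1.14 + €0.51 + €1.16 + €4.17 = €14.09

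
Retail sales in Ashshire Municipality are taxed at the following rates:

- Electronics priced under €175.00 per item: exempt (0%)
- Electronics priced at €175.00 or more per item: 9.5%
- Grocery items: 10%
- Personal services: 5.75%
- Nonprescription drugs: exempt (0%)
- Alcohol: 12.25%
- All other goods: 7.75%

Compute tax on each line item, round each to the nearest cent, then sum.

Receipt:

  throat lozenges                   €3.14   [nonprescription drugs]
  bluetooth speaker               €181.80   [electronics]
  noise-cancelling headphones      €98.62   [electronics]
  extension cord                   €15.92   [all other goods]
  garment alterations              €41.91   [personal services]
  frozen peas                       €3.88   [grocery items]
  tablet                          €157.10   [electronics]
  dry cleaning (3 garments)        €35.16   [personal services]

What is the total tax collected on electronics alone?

Bluetooth speaker €181.80: electronics, €175.00 or more → 9.5% → €17.27
Noise-cancelling headphones €98.62: electronics, under €175.00 → 0% → €0.00
Tablet €157.10: electronics, under €175.00 → 0% → €0.00
Tax on electronics = €17.27 + €0.00 + €0.00 = €17.27

€17.27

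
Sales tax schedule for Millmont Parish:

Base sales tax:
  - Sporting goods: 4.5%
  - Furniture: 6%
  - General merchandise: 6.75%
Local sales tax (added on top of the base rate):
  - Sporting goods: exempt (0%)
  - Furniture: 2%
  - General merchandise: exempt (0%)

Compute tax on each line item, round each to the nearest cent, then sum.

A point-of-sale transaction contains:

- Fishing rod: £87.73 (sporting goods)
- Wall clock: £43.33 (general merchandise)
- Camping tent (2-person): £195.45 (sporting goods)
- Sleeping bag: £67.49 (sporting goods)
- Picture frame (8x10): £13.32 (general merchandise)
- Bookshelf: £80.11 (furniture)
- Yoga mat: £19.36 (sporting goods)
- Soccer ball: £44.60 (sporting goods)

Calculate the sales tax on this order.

£28.90

Fishing rod £87.73: sporting goods → 4.5% + 0% local = 4.5% → £3.95
Wall clock £43.33: general merchandise → 6.75% + 0% local = 6.75% → £2.92
Camping tent (2-person) £195.45: sporting goods → 4.5% + 0% local = 4.5% → £8.80
Sleeping bag £67.49: sporting goods → 4.5% + 0% local = 4.5% → £3.04
Picture frame (8x10) £13.32: general merchandise → 6.75% + 0% local = 6.75% → £0.90
Bookshelf £80.11: furniture → 6% + 2% local = 8% → £6.41
Yoga mat £19.36: sporting goods → 4.5% + 0% local = 4.5% → £0.87
Soccer ball £44.60: sporting goods → 4.5% + 0% local = 4.5% → £2.01
Total tax = £3.95 + £2.92 + £8.80 + £3.04 + £0.90 + £6.41 + £0.87 + £2.01 = £28.90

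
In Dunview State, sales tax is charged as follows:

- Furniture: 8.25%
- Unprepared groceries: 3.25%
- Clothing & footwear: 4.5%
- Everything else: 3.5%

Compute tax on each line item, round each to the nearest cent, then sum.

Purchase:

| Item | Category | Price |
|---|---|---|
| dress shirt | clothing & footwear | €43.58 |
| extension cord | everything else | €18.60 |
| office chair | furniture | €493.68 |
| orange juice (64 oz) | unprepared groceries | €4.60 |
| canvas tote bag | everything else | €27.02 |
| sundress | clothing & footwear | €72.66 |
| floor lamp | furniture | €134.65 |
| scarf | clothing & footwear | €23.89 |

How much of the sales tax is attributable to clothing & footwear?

Dress shirt €43.58: clothing & footwear → 4.5% → €1.96
Sundress €72.66: clothing & footwear → 4.5% → €3.27
Scarf €23.89: clothing & footwear → 4.5% → €1.08
Tax on clothing & footwear = €1.96 + €3.27 + €1.08 = €6.31

€6.31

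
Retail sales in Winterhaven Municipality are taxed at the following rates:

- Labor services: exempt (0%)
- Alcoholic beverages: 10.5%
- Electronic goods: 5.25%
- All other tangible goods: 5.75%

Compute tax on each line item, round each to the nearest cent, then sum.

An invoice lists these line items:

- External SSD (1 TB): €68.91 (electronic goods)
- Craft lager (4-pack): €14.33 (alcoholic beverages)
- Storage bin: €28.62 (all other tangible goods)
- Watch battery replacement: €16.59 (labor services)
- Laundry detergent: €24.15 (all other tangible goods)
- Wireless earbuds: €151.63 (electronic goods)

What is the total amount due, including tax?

€320.35

External SSD (1 TB) €68.91: electronic goods → 5.25% → €3.62
Craft lager (4-pack) €14.33: alcoholic beverages → 10.5% → €1.50
Storage bin €28.62: all other tangible goods → 5.75% → €1.65
Watch battery replacement €16.59: labor services → 0% → €0.00
Laundry detergent €24.15: all other tangible goods → 5.75% → €1.39
Wireless earbuds €151.63: electronic goods → 5.25% → €7.96
Subtotal = €304.23; tax = €16.12; total due = €320.35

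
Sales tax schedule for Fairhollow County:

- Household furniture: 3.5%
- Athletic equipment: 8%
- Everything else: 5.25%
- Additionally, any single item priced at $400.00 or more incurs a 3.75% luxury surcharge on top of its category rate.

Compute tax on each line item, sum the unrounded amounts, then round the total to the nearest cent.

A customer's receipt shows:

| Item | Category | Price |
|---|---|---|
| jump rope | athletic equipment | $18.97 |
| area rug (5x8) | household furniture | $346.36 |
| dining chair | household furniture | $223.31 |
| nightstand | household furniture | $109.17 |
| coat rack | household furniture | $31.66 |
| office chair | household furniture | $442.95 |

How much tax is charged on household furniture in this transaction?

Area rug (5x8) $346.36: household furniture → 3.5% → $12.1226
Dining chair $223.31: household furniture → 3.5% → $7.81585
Nightstand $109.17: household furniture → 3.5% → $3.82095
Coat rack $31.66: household furniture → 3.5% → $1.1081
Office chair $442.95: household furniture → 3.5% + 3.75% surcharge = 7.25% → $32.113875
Tax on household furniture: unrounded sum = $56.981375 → $56.98

$56.98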